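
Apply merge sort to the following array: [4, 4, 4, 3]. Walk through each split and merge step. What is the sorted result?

Merge sort trace:

Split: [4, 4, 4, 3] -> [4, 4] and [4, 3]
  Split: [4, 4] -> [4] and [4]
  Merge: [4] + [4] -> [4, 4]
  Split: [4, 3] -> [4] and [3]
  Merge: [4] + [3] -> [3, 4]
Merge: [4, 4] + [3, 4] -> [3, 4, 4, 4]

Final sorted array: [3, 4, 4, 4]

The merge sort proceeds by recursively splitting the array and merging sorted halves.
After all merges, the sorted array is [3, 4, 4, 4].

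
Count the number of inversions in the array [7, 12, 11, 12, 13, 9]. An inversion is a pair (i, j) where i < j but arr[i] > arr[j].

Finding inversions in [7, 12, 11, 12, 13, 9]:

(1, 2): arr[1]=12 > arr[2]=11
(1, 5): arr[1]=12 > arr[5]=9
(2, 5): arr[2]=11 > arr[5]=9
(3, 5): arr[3]=12 > arr[5]=9
(4, 5): arr[4]=13 > arr[5]=9

Total inversions: 5

The array has 5 inversion(s): (1,2), (1,5), (2,5), (3,5), (4,5). Each pair (i,j) satisfies i < j and arr[i] > arr[j].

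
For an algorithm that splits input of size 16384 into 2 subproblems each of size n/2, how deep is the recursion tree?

For divide and conquer with division factor 2:

Problem sizes at each level:
Level 0: 16384
Level 1: 8192
Level 2: 4096
Level 3: 2048
Level 4: 1024
Level 5: 512
Level 6: 256
Level 7: 128
Level 8: 64
Level 9: 32
Level 10: 16
Level 11: 8
Level 12: 4
Level 13: 2
Level 14: 1

The root is level 0 and the size-1 base case is level 14 (the tree spans levels 0 through 14, i.e. 15 levels counting the root), so the depth is the number of divisions: log_2(16384) = 14

The recursion tree depth is log_2(16384) = 14. At each level, the problem size is divided by 2, so it takes 14 divisions to reduce to a base case of size 1. The algorithm makes 2 recursive calls at each level.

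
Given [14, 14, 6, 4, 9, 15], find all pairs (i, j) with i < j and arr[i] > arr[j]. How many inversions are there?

Finding inversions in [14, 14, 6, 4, 9, 15]:

(0, 2): arr[0]=14 > arr[2]=6
(0, 3): arr[0]=14 > arr[3]=4
(0, 4): arr[0]=14 > arr[4]=9
(1, 2): arr[1]=14 > arr[2]=6
(1, 3): arr[1]=14 > arr[3]=4
(1, 4): arr[1]=14 > arr[4]=9
(2, 3): arr[2]=6 > arr[3]=4

Total inversions: 7

The array has 7 inversion(s): (0,2), (0,3), (0,4), (1,2), (1,3), (1,4), (2,3). Each pair (i,j) satisfies i < j and arr[i] > arr[j].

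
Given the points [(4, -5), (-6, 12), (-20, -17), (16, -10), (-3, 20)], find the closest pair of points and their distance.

Computing all pairwise distances among 5 points:

d((4, -5), (-6, 12)) = 19.7231
d((4, -5), (-20, -17)) = 26.8328
d((4, -5), (16, -10)) = 13.0
d((4, -5), (-3, 20)) = 25.9615
d((-6, 12), (-20, -17)) = 32.2025
d((-6, 12), (16, -10)) = 31.1127
d((-6, 12), (-3, 20)) = 8.544 <-- minimum
d((-20, -17), (16, -10)) = 36.6742
d((-20, -17), (-3, 20)) = 40.7185
d((16, -10), (-3, 20)) = 35.5106

Closest pair: (-6, 12) and (-3, 20) with distance 8.544

The closest pair is (-6, 12) and (-3, 20) with Euclidean distance 8.544. For 5 points, brute-force pairwise comparison is shown above. For large n, the divide-and-conquer algorithm (sort by x, recurse on halves, check the dividing strip) achieves O(n log n).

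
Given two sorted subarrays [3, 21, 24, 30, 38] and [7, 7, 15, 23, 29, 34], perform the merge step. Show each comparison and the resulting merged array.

Merging process:

Compare 3 vs 7: take 3 from left. Merged: [3]
Compare 21 vs 7: take 7 from right. Merged: [3, 7]
Compare 21 vs 7: take 7 from right. Merged: [3, 7, 7]
Compare 21 vs 15: take 15 from right. Merged: [3, 7, 7, 15]
Compare 21 vs 23: take 21 from left. Merged: [3, 7, 7, 15, 21]
Compare 24 vs 23: take 23 from right. Merged: [3, 7, 7, 15, 21, 23]
Compare 24 vs 29: take 24 from left. Merged: [3, 7, 7, 15, 21, 23, 24]
Compare 30 vs 29: take 29 from right. Merged: [3, 7, 7, 15, 21, 23, 24, 29]
Compare 30 vs 34: take 30 from left. Merged: [3, 7, 7, 15, 21, 23, 24, 29, 30]
Compare 38 vs 34: take 34 from right. Merged: [3, 7, 7, 15, 21, 23, 24, 29, 30, 34]
Append remaining from left: [38]. Merged: [3, 7, 7, 15, 21, 23, 24, 29, 30, 34, 38]

Final merged array: [3, 7, 7, 15, 21, 23, 24, 29, 30, 34, 38]
Total comparisons: 10

The merged array is [3, 7, 7, 15, 21, 23, 24, 29, 30, 34, 38], requiring 10 comparisons. The merge step runs in O(n) time where n is the total number of elements.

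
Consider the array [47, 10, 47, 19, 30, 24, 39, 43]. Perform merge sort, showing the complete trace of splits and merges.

Merge sort trace:

Split: [47, 10, 47, 19, 30, 24, 39, 43] -> [47, 10, 47, 19] and [30, 24, 39, 43]
  Split: [47, 10, 47, 19] -> [47, 10] and [47, 19]
    Split: [47, 10] -> [47] and [10]
    Merge: [47] + [10] -> [10, 47]
    Split: [47, 19] -> [47] and [19]
    Merge: [47] + [19] -> [19, 47]
  Merge: [10, 47] + [19, 47] -> [10, 19, 47, 47]
  Split: [30, 24, 39, 43] -> [30, 24] and [39, 43]
    Split: [30, 24] -> [30] and [24]
    Merge: [30] + [24] -> [24, 30]
    Split: [39, 43] -> [39] and [43]
    Merge: [39] + [43] -> [39, 43]
  Merge: [24, 30] + [39, 43] -> [24, 30, 39, 43]
Merge: [10, 19, 47, 47] + [24, 30, 39, 43] -> [10, 19, 24, 30, 39, 43, 47, 47]

Final sorted array: [10, 19, 24, 30, 39, 43, 47, 47]

The merge sort proceeds by recursively splitting the array and merging sorted halves.
After all merges, the sorted array is [10, 19, 24, 30, 39, 43, 47, 47].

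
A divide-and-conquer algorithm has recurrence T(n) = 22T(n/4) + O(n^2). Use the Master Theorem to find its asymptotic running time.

Master Theorem for T(n) = 22T(n/4) + O(n^2):

a = 22, b = 4, c = 2
log_b(a) = log_4(22) = 2.2297

Case 1: c = 2 < log_4(22) = 2.2297
T(n) = O(n^(log_4 22))

For T(n) = 22T(n/4) + O(n^2): log_4(22) = 2.2297. This is Case 1 of the Master Theorem (c < log_b(a), work dominated by leaves), giving O(n^(log_4 22)).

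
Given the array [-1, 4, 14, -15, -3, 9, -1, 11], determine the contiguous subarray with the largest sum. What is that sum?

Using Kadane's algorithm on [-1, 4, 14, -15, -3, 9, -1, 11]:

Scanning through the array:
Position 1 (value 4): max_ending_here = 4, max_so_far = 4
Position 2 (value 14): max_ending_here = 18, max_so_far = 18
Position 3 (value -15): max_ending_here = 3, max_so_far = 18
Position 4 (value -3): max_ending_here = 0, max_so_far = 18
Position 5 (value 9): max_ending_here = 9, max_so_far = 18
Position 6 (value -1): max_ending_here = 8, max_so_far = 18
Position 7 (value 11): max_ending_here = 19, max_so_far = 19

Maximum subarray: [4, 14, -15, -3, 9, -1, 11]
Maximum sum: 19

The maximum subarray is [4, 14, -15, -3, 9, -1, 11] with sum 19. This subarray runs from index 1 to index 7.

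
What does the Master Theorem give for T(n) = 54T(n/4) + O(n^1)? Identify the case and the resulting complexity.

Master Theorem for T(n) = 54T(n/4) + O(n^1):

a = 54, b = 4, c = 1
log_b(a) = log_4(54) = 2.8774

Case 1: c = 1 < log_4(54) = 2.8774
T(n) = O(n^(log_4 54))

For T(n) = 54T(n/4) + O(n^1): log_4(54) = 2.8774. This is Case 1 of the Master Theorem (c < log_b(a), work dominated by leaves), giving O(n^(log_4 54)).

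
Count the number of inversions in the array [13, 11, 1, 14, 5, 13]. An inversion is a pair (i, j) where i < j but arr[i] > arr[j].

Finding inversions in [13, 11, 1, 14, 5, 13]:

(0, 1): arr[0]=13 > arr[1]=11
(0, 2): arr[0]=13 > arr[2]=1
(0, 4): arr[0]=13 > arr[4]=5
(1, 2): arr[1]=11 > arr[2]=1
(1, 4): arr[1]=11 > arr[4]=5
(3, 4): arr[3]=14 > arr[4]=5
(3, 5): arr[3]=14 > arr[5]=13

Total inversions: 7

The array has 7 inversion(s): (0,1), (0,2), (0,4), (1,2), (1,4), (3,4), (3,5). Each pair (i,j) satisfies i < j and arr[i] > arr[j].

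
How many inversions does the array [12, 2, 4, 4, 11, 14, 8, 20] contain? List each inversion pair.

Finding inversions in [12, 2, 4, 4, 11, 14, 8, 20]:

(0, 1): arr[0]=12 > arr[1]=2
(0, 2): arr[0]=12 > arr[2]=4
(0, 3): arr[0]=12 > arr[3]=4
(0, 4): arr[0]=12 > arr[4]=11
(0, 6): arr[0]=12 > arr[6]=8
(4, 6): arr[4]=11 > arr[6]=8
(5, 6): arr[5]=14 > arr[6]=8

Total inversions: 7

The array has 7 inversion(s): (0,1), (0,2), (0,3), (0,4), (0,6), (4,6), (5,6). Each pair (i,j) satisfies i < j and arr[i] > arr[j].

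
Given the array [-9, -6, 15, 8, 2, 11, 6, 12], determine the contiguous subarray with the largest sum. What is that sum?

Using Kadane's algorithm on [-9, -6, 15, 8, 2, 11, 6, 12]:

Scanning through the array:
Position 1 (value -6): max_ending_here = -6, max_so_far = -6
Position 2 (value 15): max_ending_here = 15, max_so_far = 15
Position 3 (value 8): max_ending_here = 23, max_so_far = 23
Position 4 (value 2): max_ending_here = 25, max_so_far = 25
Position 5 (value 11): max_ending_here = 36, max_so_far = 36
Position 6 (value 6): max_ending_here = 42, max_so_far = 42
Position 7 (value 12): max_ending_here = 54, max_so_far = 54

Maximum subarray: [15, 8, 2, 11, 6, 12]
Maximum sum: 54

The maximum subarray is [15, 8, 2, 11, 6, 12] with sum 54. This subarray runs from index 2 to index 7.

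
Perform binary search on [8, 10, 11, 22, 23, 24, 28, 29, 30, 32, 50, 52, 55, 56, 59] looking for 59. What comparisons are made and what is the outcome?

Binary search for 59 in [8, 10, 11, 22, 23, 24, 28, 29, 30, 32, 50, 52, 55, 56, 59]:

lo=0, hi=14, mid=7, arr[mid]=29 -> 29 < 59, search right half
lo=8, hi=14, mid=11, arr[mid]=52 -> 52 < 59, search right half
lo=12, hi=14, mid=13, arr[mid]=56 -> 56 < 59, search right half
lo=14, hi=14, mid=14, arr[mid]=59 -> Found target at index 14!

Binary search finds 59 at index 14 after 4 comparisons. The search repeatedly halves the search space by comparing with the middle element.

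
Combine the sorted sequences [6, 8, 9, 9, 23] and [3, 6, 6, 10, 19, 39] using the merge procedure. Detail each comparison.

Merging process:

Compare 6 vs 3: take 3 from right. Merged: [3]
Compare 6 vs 6: take 6 from left. Merged: [3, 6]
Compare 8 vs 6: take 6 from right. Merged: [3, 6, 6]
Compare 8 vs 6: take 6 from right. Merged: [3, 6, 6, 6]
Compare 8 vs 10: take 8 from left. Merged: [3, 6, 6, 6, 8]
Compare 9 vs 10: take 9 from left. Merged: [3, 6, 6, 6, 8, 9]
Compare 9 vs 10: take 9 from left. Merged: [3, 6, 6, 6, 8, 9, 9]
Compare 23 vs 10: take 10 from right. Merged: [3, 6, 6, 6, 8, 9, 9, 10]
Compare 23 vs 19: take 19 from right. Merged: [3, 6, 6, 6, 8, 9, 9, 10, 19]
Compare 23 vs 39: take 23 from left. Merged: [3, 6, 6, 6, 8, 9, 9, 10, 19, 23]
Append remaining from right: [39]. Merged: [3, 6, 6, 6, 8, 9, 9, 10, 19, 23, 39]

Final merged array: [3, 6, 6, 6, 8, 9, 9, 10, 19, 23, 39]
Total comparisons: 10

The merged array is [3, 6, 6, 6, 8, 9, 9, 10, 19, 23, 39], requiring 10 comparisons. The merge step runs in O(n) time where n is the total number of elements.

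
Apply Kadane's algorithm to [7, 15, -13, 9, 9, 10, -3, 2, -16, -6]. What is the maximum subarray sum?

Using Kadane's algorithm on [7, 15, -13, 9, 9, 10, -3, 2, -16, -6]:

Scanning through the array:
Position 1 (value 15): max_ending_here = 22, max_so_far = 22
Position 2 (value -13): max_ending_here = 9, max_so_far = 22
Position 3 (value 9): max_ending_here = 18, max_so_far = 22
Position 4 (value 9): max_ending_here = 27, max_so_far = 27
Position 5 (value 10): max_ending_here = 37, max_so_far = 37
Position 6 (value -3): max_ending_here = 34, max_so_far = 37
Position 7 (value 2): max_ending_here = 36, max_so_far = 37
Position 8 (value -16): max_ending_here = 20, max_so_far = 37
Position 9 (value -6): max_ending_here = 14, max_so_far = 37

Maximum subarray: [7, 15, -13, 9, 9, 10]
Maximum sum: 37

The maximum subarray is [7, 15, -13, 9, 9, 10] with sum 37. This subarray runs from index 0 to index 5.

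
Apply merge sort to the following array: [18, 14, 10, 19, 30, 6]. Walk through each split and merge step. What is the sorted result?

Merge sort trace:

Split: [18, 14, 10, 19, 30, 6] -> [18, 14, 10] and [19, 30, 6]
  Split: [18, 14, 10] -> [18] and [14, 10]
    Split: [14, 10] -> [14] and [10]
    Merge: [14] + [10] -> [10, 14]
  Merge: [18] + [10, 14] -> [10, 14, 18]
  Split: [19, 30, 6] -> [19] and [30, 6]
    Split: [30, 6] -> [30] and [6]
    Merge: [30] + [6] -> [6, 30]
  Merge: [19] + [6, 30] -> [6, 19, 30]
Merge: [10, 14, 18] + [6, 19, 30] -> [6, 10, 14, 18, 19, 30]

Final sorted array: [6, 10, 14, 18, 19, 30]

The merge sort proceeds by recursively splitting the array and merging sorted halves.
After all merges, the sorted array is [6, 10, 14, 18, 19, 30].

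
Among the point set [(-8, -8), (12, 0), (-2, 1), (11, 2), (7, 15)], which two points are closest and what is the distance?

Computing all pairwise distances among 5 points:

d((-8, -8), (12, 0)) = 21.5407
d((-8, -8), (-2, 1)) = 10.8167
d((-8, -8), (11, 2)) = 21.4709
d((-8, -8), (7, 15)) = 27.4591
d((12, 0), (-2, 1)) = 14.0357
d((12, 0), (11, 2)) = 2.2361 <-- minimum
d((12, 0), (7, 15)) = 15.8114
d((-2, 1), (11, 2)) = 13.0384
d((-2, 1), (7, 15)) = 16.6433
d((11, 2), (7, 15)) = 13.6015

Closest pair: (12, 0) and (11, 2) with distance 2.2361

The closest pair is (12, 0) and (11, 2) with Euclidean distance 2.2361. For 5 points, brute-force pairwise comparison is shown above. For large n, the divide-and-conquer algorithm (sort by x, recurse on halves, check the dividing strip) achieves O(n log n).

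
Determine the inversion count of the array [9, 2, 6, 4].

Finding inversions in [9, 2, 6, 4]:

(0, 1): arr[0]=9 > arr[1]=2
(0, 2): arr[0]=9 > arr[2]=6
(0, 3): arr[0]=9 > arr[3]=4
(2, 3): arr[2]=6 > arr[3]=4

Total inversions: 4

The array has 4 inversion(s): (0,1), (0,2), (0,3), (2,3). Each pair (i,j) satisfies i < j and arr[i] > arr[j].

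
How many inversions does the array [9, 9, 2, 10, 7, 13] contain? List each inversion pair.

Finding inversions in [9, 9, 2, 10, 7, 13]:

(0, 2): arr[0]=9 > arr[2]=2
(0, 4): arr[0]=9 > arr[4]=7
(1, 2): arr[1]=9 > arr[2]=2
(1, 4): arr[1]=9 > arr[4]=7
(3, 4): arr[3]=10 > arr[4]=7

Total inversions: 5

The array has 5 inversion(s): (0,2), (0,4), (1,2), (1,4), (3,4). Each pair (i,j) satisfies i < j and arr[i] > arr[j].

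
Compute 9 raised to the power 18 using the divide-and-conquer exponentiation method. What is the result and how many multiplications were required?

Computing 9^18 by squaring (build up from 9^1; each line after the first costs one multiplication):

9^1 = 9
9^2 = (9^1)^2 = 9^2 = 81
9^4 = (9^2)^2 = 81^2 = 6561
9^8 = (9^4)^2 = 6561^2 = 43046721
9^9 = 9 * 9^8 = 9 * 43046721 = 387420489
9^18 = (9^9)^2 = 387420489^2 = 150094635296999121

Result: 150094635296999121
Multiplications needed: 5 (5 lines after 9^1)

9^18 = 150094635296999121. Using exponentiation by squaring, this requires 5 multiplications. The key idea: if the exponent is even, square the half-power; if odd, multiply by the base once.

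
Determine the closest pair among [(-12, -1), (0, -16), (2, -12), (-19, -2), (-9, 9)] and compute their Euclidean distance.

Computing all pairwise distances among 5 points:

d((-12, -1), (0, -16)) = 19.2094
d((-12, -1), (2, -12)) = 17.8045
d((-12, -1), (-19, -2)) = 7.0711
d((-12, -1), (-9, 9)) = 10.4403
d((0, -16), (2, -12)) = 4.4721 <-- minimum
d((0, -16), (-19, -2)) = 23.6008
d((0, -16), (-9, 9)) = 26.5707
d((2, -12), (-19, -2)) = 23.2594
d((2, -12), (-9, 9)) = 23.7065
d((-19, -2), (-9, 9)) = 14.8661

Closest pair: (0, -16) and (2, -12) with distance 4.4721

The closest pair is (0, -16) and (2, -12) with Euclidean distance 4.4721. For 5 points, brute-force pairwise comparison is shown above. For large n, the divide-and-conquer algorithm (sort by x, recurse on halves, check the dividing strip) achieves O(n log n).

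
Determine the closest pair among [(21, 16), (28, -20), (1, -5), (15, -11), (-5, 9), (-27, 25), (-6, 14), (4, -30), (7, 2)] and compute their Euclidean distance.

Computing all pairwise distances among 9 points:

d((21, 16), (28, -20)) = 36.6742
d((21, 16), (1, -5)) = 29.0
d((21, 16), (15, -11)) = 27.6586
d((21, 16), (-5, 9)) = 26.9258
d((21, 16), (-27, 25)) = 48.8365
d((21, 16), (-6, 14)) = 27.074
d((21, 16), (4, -30)) = 49.0408
d((21, 16), (7, 2)) = 19.799
d((28, -20), (1, -5)) = 30.8869
d((28, -20), (15, -11)) = 15.8114
d((28, -20), (-5, 9)) = 43.9318
d((28, -20), (-27, 25)) = 71.0634
d((28, -20), (-6, 14)) = 48.0833
d((28, -20), (4, -30)) = 26.0
d((28, -20), (7, 2)) = 30.4138
d((1, -5), (15, -11)) = 15.2315
d((1, -5), (-5, 9)) = 15.2315
d((1, -5), (-27, 25)) = 41.0366
d((1, -5), (-6, 14)) = 20.2485
d((1, -5), (4, -30)) = 25.1794
d((1, -5), (7, 2)) = 9.2195
d((15, -11), (-5, 9)) = 28.2843
d((15, -11), (-27, 25)) = 55.3173
d((15, -11), (-6, 14)) = 32.6497
d((15, -11), (4, -30)) = 21.9545
d((15, -11), (7, 2)) = 15.2643
d((-5, 9), (-27, 25)) = 27.2029
d((-5, 9), (-6, 14)) = 5.099 <-- minimum
d((-5, 9), (4, -30)) = 40.025
d((-5, 9), (7, 2)) = 13.8924
d((-27, 25), (-6, 14)) = 23.7065
d((-27, 25), (4, -30)) = 63.1348
d((-27, 25), (7, 2)) = 41.0488
d((-6, 14), (4, -30)) = 45.1221
d((-6, 14), (7, 2)) = 17.6918
d((4, -30), (7, 2)) = 32.1403

Closest pair: (-5, 9) and (-6, 14) with distance 5.099

The closest pair is (-5, 9) and (-6, 14) with Euclidean distance 5.099. For 9 points, brute-force pairwise comparison is shown above. For large n, the divide-and-conquer algorithm (sort by x, recurse on halves, check the dividing strip) achieves O(n log n).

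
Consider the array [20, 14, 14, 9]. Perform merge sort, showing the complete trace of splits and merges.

Merge sort trace:

Split: [20, 14, 14, 9] -> [20, 14] and [14, 9]
  Split: [20, 14] -> [20] and [14]
  Merge: [20] + [14] -> [14, 20]
  Split: [14, 9] -> [14] and [9]
  Merge: [14] + [9] -> [9, 14]
Merge: [14, 20] + [9, 14] -> [9, 14, 14, 20]

Final sorted array: [9, 14, 14, 20]

The merge sort proceeds by recursively splitting the array and merging sorted halves.
After all merges, the sorted array is [9, 14, 14, 20].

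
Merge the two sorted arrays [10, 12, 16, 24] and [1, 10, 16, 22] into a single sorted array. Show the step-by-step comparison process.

Merging process:

Compare 10 vs 1: take 1 from right. Merged: [1]
Compare 10 vs 10: take 10 from left. Merged: [1, 10]
Compare 12 vs 10: take 10 from right. Merged: [1, 10, 10]
Compare 12 vs 16: take 12 from left. Merged: [1, 10, 10, 12]
Compare 16 vs 16: take 16 from left. Merged: [1, 10, 10, 12, 16]
Compare 24 vs 16: take 16 from right. Merged: [1, 10, 10, 12, 16, 16]
Compare 24 vs 22: take 22 from right. Merged: [1, 10, 10, 12, 16, 16, 22]
Append remaining from left: [24]. Merged: [1, 10, 10, 12, 16, 16, 22, 24]

Final merged array: [1, 10, 10, 12, 16, 16, 22, 24]
Total comparisons: 7

The merged array is [1, 10, 10, 12, 16, 16, 22, 24], requiring 7 comparisons. The merge step runs in O(n) time where n is the total number of elements.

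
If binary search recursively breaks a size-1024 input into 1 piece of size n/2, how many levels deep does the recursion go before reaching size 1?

For divide and conquer with division factor 2:

Problem sizes at each level:
Level 0: 1024
Level 1: 512
Level 2: 256
Level 3: 128
Level 4: 64
Level 5: 32
Level 6: 16
Level 7: 8
Level 8: 4
Level 9: 2
Level 10: 1

The root is level 0 and the size-1 base case is level 10 (the tree spans levels 0 through 10, i.e. 11 levels counting the root), so the depth is the number of divisions: log_2(1024) = 10

The recursion tree depth is log_2(1024) = 10. At each level, the problem size is divided by 2, so it takes 10 divisions to reduce to a base case of size 1. The algorithm makes 1 recursive call at each level.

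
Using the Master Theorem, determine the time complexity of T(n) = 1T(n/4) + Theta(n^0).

Master Theorem for T(n) = 1T(n/4) + O(n^0):

a = 1, b = 4, c = 0
log_b(a) = log_4(1) = 0.0000

Case 2: c = 0 = log_4(1) = 0.0000
T(n) = O(n^0 log n) = O(log n)

For T(n) = 1T(n/4) + O(n^0): log_4(1) = 0.0000. This is Case 2 of the Master Theorem (c = log_b(a), equal work at all levels), giving O(log n).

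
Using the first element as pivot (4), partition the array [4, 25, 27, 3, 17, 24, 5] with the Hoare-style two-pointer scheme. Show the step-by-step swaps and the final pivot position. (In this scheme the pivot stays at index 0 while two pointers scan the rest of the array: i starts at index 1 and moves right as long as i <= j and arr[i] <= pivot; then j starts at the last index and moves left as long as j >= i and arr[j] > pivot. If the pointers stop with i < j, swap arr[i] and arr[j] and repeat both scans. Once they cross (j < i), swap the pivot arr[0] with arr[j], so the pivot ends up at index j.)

Hoare-style two-pointer partition with pivot = 4:

Initial array: [4, 25, 27, 3, 17, 24, 5]

Pointers start at i = 1, j = 6.
i stops at index 1 (arr[1]=25 > 4), j stops at index 3 (arr[3]=3 <= 4): swap arr[1] and arr[3], array becomes [4, 3, 27, 25, 17, 24, 5]
i ends at 2, j ends at 1: the pointers have crossed (j < i), so scanning stops.

Swap pivot arr[0] with arr[1] to place pivot at position 1: [3, 4, 27, 25, 17, 24, 5]
Pivot position: 1

After partitioning with pivot 4, the array becomes [3, 4, 27, 25, 17, 24, 5]. The pivot is placed at index 1. All elements to the left of the pivot are <= 4, and all elements to the right are > 4.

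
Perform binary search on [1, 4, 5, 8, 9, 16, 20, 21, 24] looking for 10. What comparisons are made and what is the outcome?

Binary search for 10 in [1, 4, 5, 8, 9, 16, 20, 21, 24]:

lo=0, hi=8, mid=4, arr[mid]=9 -> 9 < 10, search right half
lo=5, hi=8, mid=6, arr[mid]=20 -> 20 > 10, search left half
lo=5, hi=5, mid=5, arr[mid]=16 -> 16 > 10, search left half
lo=5 > hi=4, target 10 not found

Binary search determines that 10 is not in the array after 3 comparisons. The search space was exhausted without finding the target.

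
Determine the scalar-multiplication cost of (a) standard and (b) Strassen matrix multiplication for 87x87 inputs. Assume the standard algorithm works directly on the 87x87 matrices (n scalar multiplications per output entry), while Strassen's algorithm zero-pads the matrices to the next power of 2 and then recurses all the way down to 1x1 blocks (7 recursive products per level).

Matrix multiplication for 87x87 matrices:

Strassen's algorithm requires power-of-2 dimensions. Pad 87x87 to 128x128 (next power of 2).

Standard algorithm: 87^3 = 658503 multiplications
Strassen's algorithm: 7^(log2(128)) = 7^7 = 823543 multiplications
Difference: 658503 - 823543 = -165040 (Strassen uses MORE here due to padding overhead — for small or just-over-power-of-2 n, padding can outweigh the per-level savings)

Standard: 658503 multiplications (87^3). Strassen: 823543 multiplications (7^7, after padding to 128x128). Strassen reduces 8 recursive multiplications to 7 at each level.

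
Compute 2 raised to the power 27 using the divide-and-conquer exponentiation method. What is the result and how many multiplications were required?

Computing 2^27 by squaring (build up from 2^1; each line after the first costs one multiplication):

2^1 = 2
2^2 = (2^1)^2 = 2^2 = 4
2^3 = 2 * 2^2 = 2 * 4 = 8
2^6 = (2^3)^2 = 8^2 = 64
2^12 = (2^6)^2 = 64^2 = 4096
2^13 = 2 * 2^12 = 2 * 4096 = 8192
2^26 = (2^13)^2 = 8192^2 = 67108864
2^27 = 2 * 2^26 = 2 * 67108864 = 134217728

Result: 134217728
Multiplications needed: 7 (7 lines after 2^1)

2^27 = 134217728. Using exponentiation by squaring, this requires 7 multiplications. The key idea: if the exponent is even, square the half-power; if odd, multiply by the base once.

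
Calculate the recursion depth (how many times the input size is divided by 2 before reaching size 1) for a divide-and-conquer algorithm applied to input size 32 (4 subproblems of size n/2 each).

For divide and conquer with division factor 2:

Problem sizes at each level:
Level 0: 32
Level 1: 16
Level 2: 8
Level 3: 4
Level 4: 2
Level 5: 1

The root is level 0 and the size-1 base case is level 5 (the tree spans levels 0 through 5, i.e. 6 levels counting the root), so the depth is the number of divisions: log_2(32) = 5

The recursion tree depth is log_2(32) = 5. At each level, the problem size is divided by 2, so it takes 5 divisions to reduce to a base case of size 1. The algorithm makes 4 recursive calls at each level.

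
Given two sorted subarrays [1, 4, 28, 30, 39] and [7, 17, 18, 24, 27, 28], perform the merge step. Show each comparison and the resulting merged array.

Merging process:

Compare 1 vs 7: take 1 from left. Merged: [1]
Compare 4 vs 7: take 4 from left. Merged: [1, 4]
Compare 28 vs 7: take 7 from right. Merged: [1, 4, 7]
Compare 28 vs 17: take 17 from right. Merged: [1, 4, 7, 17]
Compare 28 vs 18: take 18 from right. Merged: [1, 4, 7, 17, 18]
Compare 28 vs 24: take 24 from right. Merged: [1, 4, 7, 17, 18, 24]
Compare 28 vs 27: take 27 from right. Merged: [1, 4, 7, 17, 18, 24, 27]
Compare 28 vs 28: take 28 from left. Merged: [1, 4, 7, 17, 18, 24, 27, 28]
Compare 30 vs 28: take 28 from right. Merged: [1, 4, 7, 17, 18, 24, 27, 28, 28]
Append remaining from left: [30, 39]. Merged: [1, 4, 7, 17, 18, 24, 27, 28, 28, 30, 39]

Final merged array: [1, 4, 7, 17, 18, 24, 27, 28, 28, 30, 39]
Total comparisons: 9

The merged array is [1, 4, 7, 17, 18, 24, 27, 28, 28, 30, 39], requiring 9 comparisons. The merge step runs in O(n) time where n is the total number of elements.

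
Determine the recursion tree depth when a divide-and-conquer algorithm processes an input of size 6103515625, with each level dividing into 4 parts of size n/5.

For divide and conquer with division factor 5:

Problem sizes at each level:
Level 0: 6103515625
Level 1: 1220703125
Level 2: 244140625
Level 3: 48828125
Level 4: 9765625
Level 5: 1953125
Level 6: 390625
Level 7: 78125
Level 8: 15625
Level 9: 3125
Level 10: 625
Level 11: 125
Level 12: 25
Level 13: 5
Level 14: 1

The root is level 0 and the size-1 base case is level 14 (the tree spans levels 0 through 14, i.e. 15 levels counting the root), so the depth is the number of divisions: log_5(6103515625) = 14

The recursion tree depth is log_5(6103515625) = 14. At each level, the problem size is divided by 5, so it takes 14 divisions to reduce to a base case of size 1. The algorithm makes 4 recursive calls at each level.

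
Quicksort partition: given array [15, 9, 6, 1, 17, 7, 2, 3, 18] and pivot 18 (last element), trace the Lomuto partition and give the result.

Lomuto partition with pivot = 18:

Initial array: [15, 9, 6, 1, 17, 7, 2, 3, 18]

arr[0]=15 <= 18: swap with position 0, array becomes [15, 9, 6, 1, 17, 7, 2, 3, 18]
arr[1]=9 <= 18: swap with position 1, array becomes [15, 9, 6, 1, 17, 7, 2, 3, 18]
arr[2]=6 <= 18: swap with position 2, array becomes [15, 9, 6, 1, 17, 7, 2, 3, 18]
arr[3]=1 <= 18: swap with position 3, array becomes [15, 9, 6, 1, 17, 7, 2, 3, 18]
arr[4]=17 <= 18: swap with position 4, array becomes [15, 9, 6, 1, 17, 7, 2, 3, 18]
arr[5]=7 <= 18: swap with position 5, array becomes [15, 9, 6, 1, 17, 7, 2, 3, 18]
arr[6]=2 <= 18: swap with position 6, array becomes [15, 9, 6, 1, 17, 7, 2, 3, 18]
arr[7]=3 <= 18: swap with position 7, array becomes [15, 9, 6, 1, 17, 7, 2, 3, 18]

Place pivot at position 8: [15, 9, 6, 1, 17, 7, 2, 3, 18]
Pivot position: 8

After partitioning with pivot 18, the array becomes [15, 9, 6, 1, 17, 7, 2, 3, 18]. The pivot is placed at index 8. All elements to the left of the pivot are <= 18, and all elements to the right are > 18.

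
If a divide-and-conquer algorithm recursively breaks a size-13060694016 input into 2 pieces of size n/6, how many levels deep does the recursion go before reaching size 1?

For divide and conquer with division factor 6:

Problem sizes at each level:
Level 0: 13060694016
Level 1: 2176782336
Level 2: 362797056
Level 3: 60466176
Level 4: 10077696
Level 5: 1679616
Level 6: 279936
Level 7: 46656
Level 8: 7776
Level 9: 1296
Level 10: 216
Level 11: 36
Level 12: 6
Level 13: 1

The root is level 0 and the size-1 base case is level 13 (the tree spans levels 0 through 13, i.e. 14 levels counting the root), so the depth is the number of divisions: log_6(13060694016) = 13

The recursion tree depth is log_6(13060694016) = 13. At each level, the problem size is divided by 6, so it takes 13 divisions to reduce to a base case of size 1. The algorithm makes 2 recursive calls at each level.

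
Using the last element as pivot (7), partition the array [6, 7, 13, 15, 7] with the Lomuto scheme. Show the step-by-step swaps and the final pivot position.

Lomuto partition with pivot = 7:

Initial array: [6, 7, 13, 15, 7]

arr[0]=6 <= 7: swap with position 0, array becomes [6, 7, 13, 15, 7]
arr[1]=7 <= 7: swap with position 1, array becomes [6, 7, 13, 15, 7]
arr[2]=13 > 7: no swap
arr[3]=15 > 7: no swap

Place pivot at position 2: [6, 7, 7, 15, 13]
Pivot position: 2

After partitioning with pivot 7, the array becomes [6, 7, 7, 15, 13]. The pivot is placed at index 2. All elements to the left of the pivot are <= 7, and all elements to the right are > 7.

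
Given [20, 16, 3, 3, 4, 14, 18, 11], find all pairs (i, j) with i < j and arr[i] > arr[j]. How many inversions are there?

Finding inversions in [20, 16, 3, 3, 4, 14, 18, 11]:

(0, 1): arr[0]=20 > arr[1]=16
(0, 2): arr[0]=20 > arr[2]=3
(0, 3): arr[0]=20 > arr[3]=3
(0, 4): arr[0]=20 > arr[4]=4
(0, 5): arr[0]=20 > arr[5]=14
(0, 6): arr[0]=20 > arr[6]=18
(0, 7): arr[0]=20 > arr[7]=11
(1, 2): arr[1]=16 > arr[2]=3
(1, 3): arr[1]=16 > arr[3]=3
(1, 4): arr[1]=16 > arr[4]=4
(1, 5): arr[1]=16 > arr[5]=14
(1, 7): arr[1]=16 > arr[7]=11
(5, 7): arr[5]=14 > arr[7]=11
(6, 7): arr[6]=18 > arr[7]=11

Total inversions: 14

The array has 14 inversion(s): (0,1), (0,2), (0,3), (0,4), (0,5), (0,6), (0,7), (1,2), (1,3), (1,4), (1,5), (1,7), (5,7), (6,7). Each pair (i,j) satisfies i < j and arr[i] > arr[j].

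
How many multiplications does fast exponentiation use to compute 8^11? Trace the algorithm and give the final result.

Computing 8^11 by squaring (build up from 8^1; each line after the first costs one multiplication):

8^1 = 8
8^2 = (8^1)^2 = 8^2 = 64
8^4 = (8^2)^2 = 64^2 = 4096
8^5 = 8 * 8^4 = 8 * 4096 = 32768
8^10 = (8^5)^2 = 32768^2 = 1073741824
8^11 = 8 * 8^10 = 8 * 1073741824 = 8589934592

Result: 8589934592
Multiplications needed: 5 (5 lines after 8^1)

8^11 = 8589934592. Using exponentiation by squaring, this requires 5 multiplications. The key idea: if the exponent is even, square the half-power; if odd, multiply by the base once.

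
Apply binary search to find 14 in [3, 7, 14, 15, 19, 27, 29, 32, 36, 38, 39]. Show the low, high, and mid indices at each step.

Binary search for 14 in [3, 7, 14, 15, 19, 27, 29, 32, 36, 38, 39]:

lo=0, hi=10, mid=5, arr[mid]=27 -> 27 > 14, search left half
lo=0, hi=4, mid=2, arr[mid]=14 -> Found target at index 2!

Binary search finds 14 at index 2 after 2 comparisons. The search repeatedly halves the search space by comparing with the middle element.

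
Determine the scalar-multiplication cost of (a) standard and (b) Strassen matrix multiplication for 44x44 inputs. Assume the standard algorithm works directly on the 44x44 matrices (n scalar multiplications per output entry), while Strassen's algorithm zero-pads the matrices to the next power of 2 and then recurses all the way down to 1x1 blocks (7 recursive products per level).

Matrix multiplication for 44x44 matrices:

Strassen's algorithm requires power-of-2 dimensions. Pad 44x44 to 64x64 (next power of 2).

Standard algorithm: 44^3 = 85184 multiplications
Strassen's algorithm: 7^(log2(64)) = 7^6 = 117649 multiplications
Difference: 85184 - 117649 = -32465 (Strassen uses MORE here due to padding overhead — for small or just-over-power-of-2 n, padding can outweigh the per-level savings)

Standard: 85184 multiplications (44^3). Strassen: 117649 multiplications (7^6, after padding to 64x64). Strassen reduces 8 recursive multiplications to 7 at each level.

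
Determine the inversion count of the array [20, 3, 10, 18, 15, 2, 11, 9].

Finding inversions in [20, 3, 10, 18, 15, 2, 11, 9]:

(0, 1): arr[0]=20 > arr[1]=3
(0, 2): arr[0]=20 > arr[2]=10
(0, 3): arr[0]=20 > arr[3]=18
(0, 4): arr[0]=20 > arr[4]=15
(0, 5): arr[0]=20 > arr[5]=2
(0, 6): arr[0]=20 > arr[6]=11
(0, 7): arr[0]=20 > arr[7]=9
(1, 5): arr[1]=3 > arr[5]=2
(2, 5): arr[2]=10 > arr[5]=2
(2, 7): arr[2]=10 > arr[7]=9
(3, 4): arr[3]=18 > arr[4]=15
(3, 5): arr[3]=18 > arr[5]=2
(3, 6): arr[3]=18 > arr[6]=11
(3, 7): arr[3]=18 > arr[7]=9
(4, 5): arr[4]=15 > arr[5]=2
(4, 6): arr[4]=15 > arr[6]=11
(4, 7): arr[4]=15 > arr[7]=9
(6, 7): arr[6]=11 > arr[7]=9

Total inversions: 18

The array has 18 inversion(s): (0,1), (0,2), (0,3), (0,4), (0,5), (0,6), (0,7), (1,5), (2,5), (2,7), (3,4), (3,5), (3,6), (3,7), (4,5), (4,6), (4,7), (6,7). Each pair (i,j) satisfies i < j and arr[i] > arr[j].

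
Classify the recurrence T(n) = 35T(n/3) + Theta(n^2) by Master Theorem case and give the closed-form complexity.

Master Theorem for T(n) = 35T(n/3) + O(n^2):

a = 35, b = 3, c = 2
log_b(a) = log_3(35) = 3.2362

Case 1: c = 2 < log_3(35) = 3.2362
T(n) = O(n^(log_3 35))

For T(n) = 35T(n/3) + O(n^2): log_3(35) = 3.2362. This is Case 1 of the Master Theorem (c < log_b(a), work dominated by leaves), giving O(n^(log_3 35)).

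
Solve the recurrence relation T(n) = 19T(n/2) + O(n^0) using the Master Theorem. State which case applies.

Master Theorem for T(n) = 19T(n/2) + O(n^0):

a = 19, b = 2, c = 0
log_b(a) = log_2(19) = 4.2479

Case 1: c = 0 < log_2(19) = 4.2479
T(n) = O(n^(log_2 19))

For T(n) = 19T(n/2) + O(n^0): log_2(19) = 4.2479. This is Case 1 of the Master Theorem (c < log_b(a), work dominated by leaves), giving O(n^(log_2 19)).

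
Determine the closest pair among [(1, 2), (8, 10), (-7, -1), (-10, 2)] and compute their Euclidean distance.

Computing all pairwise distances among 4 points:

d((1, 2), (8, 10)) = 10.6301
d((1, 2), (-7, -1)) = 8.544
d((1, 2), (-10, 2)) = 11.0
d((8, 10), (-7, -1)) = 18.6011
d((8, 10), (-10, 2)) = 19.6977
d((-7, -1), (-10, 2)) = 4.2426 <-- minimum

Closest pair: (-7, -1) and (-10, 2) with distance 4.2426

The closest pair is (-7, -1) and (-10, 2) with Euclidean distance 4.2426. For 4 points, brute-force pairwise comparison is shown above. For large n, the divide-and-conquer algorithm (sort by x, recurse on halves, check the dividing strip) achieves O(n log n).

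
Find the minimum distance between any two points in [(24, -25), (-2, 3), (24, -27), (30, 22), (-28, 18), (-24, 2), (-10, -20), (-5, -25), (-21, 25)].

Computing all pairwise distances among 9 points:

d((24, -25), (-2, 3)) = 38.2099
d((24, -25), (24, -27)) = 2.0 <-- minimum
d((24, -25), (30, 22)) = 47.3814
d((24, -25), (-28, 18)) = 67.4759
d((24, -25), (-24, 2)) = 55.0727
d((24, -25), (-10, -20)) = 34.3657
d((24, -25), (-5, -25)) = 29.0
d((24, -25), (-21, 25)) = 67.2681
d((-2, 3), (24, -27)) = 39.6989
d((-2, 3), (30, 22)) = 37.2156
d((-2, 3), (-28, 18)) = 30.0167
d((-2, 3), (-24, 2)) = 22.0227
d((-2, 3), (-10, -20)) = 24.3516
d((-2, 3), (-5, -25)) = 28.1603
d((-2, 3), (-21, 25)) = 29.0689
d((24, -27), (30, 22)) = 49.366
d((24, -27), (-28, 18)) = 68.7677
d((24, -27), (-24, 2)) = 56.0803
d((24, -27), (-10, -20)) = 34.7131
d((24, -27), (-5, -25)) = 29.0689
d((24, -27), (-21, 25)) = 68.7677
d((30, 22), (-28, 18)) = 58.1378
d((30, 22), (-24, 2)) = 57.5847
d((30, 22), (-10, -20)) = 58.0
d((30, 22), (-5, -25)) = 58.6003
d((30, 22), (-21, 25)) = 51.0882
d((-28, 18), (-24, 2)) = 16.4924
d((-28, 18), (-10, -20)) = 42.0476
d((-28, 18), (-5, -25)) = 48.7647
d((-28, 18), (-21, 25)) = 9.8995
d((-24, 2), (-10, -20)) = 26.0768
d((-24, 2), (-5, -25)) = 33.0151
d((-24, 2), (-21, 25)) = 23.1948
d((-10, -20), (-5, -25)) = 7.0711
d((-10, -20), (-21, 25)) = 46.3249
d((-5, -25), (-21, 25)) = 52.4976

Closest pair: (24, -25) and (24, -27) with distance 2.0

The closest pair is (24, -25) and (24, -27) with Euclidean distance 2.0. For 9 points, brute-force pairwise comparison is shown above. For large n, the divide-and-conquer algorithm (sort by x, recurse on halves, check the dividing strip) achieves O(n log n).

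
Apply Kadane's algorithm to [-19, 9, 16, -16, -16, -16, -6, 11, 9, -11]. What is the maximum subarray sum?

Using Kadane's algorithm on [-19, 9, 16, -16, -16, -16, -6, 11, 9, -11]:

Scanning through the array:
Position 1 (value 9): max_ending_here = 9, max_so_far = 9
Position 2 (value 16): max_ending_here = 25, max_so_far = 25
Position 3 (value -16): max_ending_here = 9, max_so_far = 25
Position 4 (value -16): max_ending_here = -7, max_so_far = 25
Position 5 (value -16): max_ending_here = -16, max_so_far = 25
Position 6 (value -6): max_ending_here = -6, max_so_far = 25
Position 7 (value 11): max_ending_here = 11, max_so_far = 25
Position 8 (value 9): max_ending_here = 20, max_so_far = 25
Position 9 (value -11): max_ending_here = 9, max_so_far = 25

Maximum subarray: [9, 16]
Maximum sum: 25

The maximum subarray is [9, 16] with sum 25. This subarray runs from index 1 to index 2.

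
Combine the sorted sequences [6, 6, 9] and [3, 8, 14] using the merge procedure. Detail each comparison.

Merging process:

Compare 6 vs 3: take 3 from right. Merged: [3]
Compare 6 vs 8: take 6 from left. Merged: [3, 6]
Compare 6 vs 8: take 6 from left. Merged: [3, 6, 6]
Compare 9 vs 8: take 8 from right. Merged: [3, 6, 6, 8]
Compare 9 vs 14: take 9 from left. Merged: [3, 6, 6, 8, 9]
Append remaining from right: [14]. Merged: [3, 6, 6, 8, 9, 14]

Final merged array: [3, 6, 6, 8, 9, 14]
Total comparisons: 5

The merged array is [3, 6, 6, 8, 9, 14], requiring 5 comparisons. The merge step runs in O(n) time where n is the total number of elements.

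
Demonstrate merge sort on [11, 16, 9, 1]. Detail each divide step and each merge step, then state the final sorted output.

Merge sort trace:

Split: [11, 16, 9, 1] -> [11, 16] and [9, 1]
  Split: [11, 16] -> [11] and [16]
  Merge: [11] + [16] -> [11, 16]
  Split: [9, 1] -> [9] and [1]
  Merge: [9] + [1] -> [1, 9]
Merge: [11, 16] + [1, 9] -> [1, 9, 11, 16]

Final sorted array: [1, 9, 11, 16]

The merge sort proceeds by recursively splitting the array and merging sorted halves.
After all merges, the sorted array is [1, 9, 11, 16].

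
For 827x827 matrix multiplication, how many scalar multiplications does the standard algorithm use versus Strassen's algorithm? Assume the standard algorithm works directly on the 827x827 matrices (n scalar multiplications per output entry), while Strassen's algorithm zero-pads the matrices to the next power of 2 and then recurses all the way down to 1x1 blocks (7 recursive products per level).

Matrix multiplication for 827x827 matrices:

Strassen's algorithm requires power-of-2 dimensions. Pad 827x827 to 1024x1024 (next power of 2).

Standard algorithm: 827^3 = 565609283 multiplications
Strassen's algorithm: 7^(log2(1024)) = 7^10 = 282475249 multiplications
Savings: 565609283 - 282475249 = 283134034 multiplications

Standard: 565609283 multiplications (827^3). Strassen: 282475249 multiplications (7^10, after padding to 1024x1024). Strassen reduces 8 recursive multiplications to 7 at each level.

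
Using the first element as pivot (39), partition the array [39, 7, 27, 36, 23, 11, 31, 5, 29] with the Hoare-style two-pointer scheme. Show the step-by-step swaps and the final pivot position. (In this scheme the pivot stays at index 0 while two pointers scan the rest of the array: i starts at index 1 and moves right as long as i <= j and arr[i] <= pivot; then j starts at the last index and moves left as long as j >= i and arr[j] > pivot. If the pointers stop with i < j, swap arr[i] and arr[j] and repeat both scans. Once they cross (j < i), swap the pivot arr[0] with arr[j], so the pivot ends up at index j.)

Hoare-style two-pointer partition with pivot = 39:

Initial array: [39, 7, 27, 36, 23, 11, 31, 5, 29]

Pointers start at i = 1, j = 8.
i ends at 9, j ends at 8: the pointers have crossed (j < i), so scanning stops.

Swap pivot arr[0] with arr[8] to place pivot at position 8: [29, 7, 27, 36, 23, 11, 31, 5, 39]
Pivot position: 8

After partitioning with pivot 39, the array becomes [29, 7, 27, 36, 23, 11, 31, 5, 39]. The pivot is placed at index 8. All elements to the left of the pivot are <= 39, and all elements to the right are > 39.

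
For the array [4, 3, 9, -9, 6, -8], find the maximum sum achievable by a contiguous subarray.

Using Kadane's algorithm on [4, 3, 9, -9, 6, -8]:

Scanning through the array:
Position 1 (value 3): max_ending_here = 7, max_so_far = 7
Position 2 (value 9): max_ending_here = 16, max_so_far = 16
Position 3 (value -9): max_ending_here = 7, max_so_far = 16
Position 4 (value 6): max_ending_here = 13, max_so_far = 16
Position 5 (value -8): max_ending_here = 5, max_so_far = 16

Maximum subarray: [4, 3, 9]
Maximum sum: 16

The maximum subarray is [4, 3, 9] with sum 16. This subarray runs from index 0 to index 2.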